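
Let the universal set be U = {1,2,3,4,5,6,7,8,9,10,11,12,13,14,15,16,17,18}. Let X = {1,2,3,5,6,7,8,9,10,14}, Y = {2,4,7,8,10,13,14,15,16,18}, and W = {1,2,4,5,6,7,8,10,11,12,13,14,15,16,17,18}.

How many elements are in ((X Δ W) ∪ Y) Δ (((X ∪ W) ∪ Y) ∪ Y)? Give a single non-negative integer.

3

X Δ W = {3,4,9,11,12,13,15,16,17,18}
(X Δ W) ∪ Y = {2,3,4,7,8,9,10,11,12,13,14,15,16,17,18}
X ∪ W = {1,2,3,4,5,6,7,8,9,10,11,12,13,14,15,16,17,18}
(X ∪ W) ∪ Y = {1,2,3,4,5,6,7,8,9,10,11,12,13,14,15,16,17,18}
((X ∪ W) ∪ Y) ∪ Y = {1,2,3,4,5,6,7,8,9,10,11,12,13,14,15,16,17,18}
((X Δ W) ∪ Y) Δ (((X ∪ W) ∪ Y) ∪ Y) = {1,5,6}
|((X Δ W) ∪ Y) Δ (((X ∪ W) ∪ Y) ∪ Y)| = 3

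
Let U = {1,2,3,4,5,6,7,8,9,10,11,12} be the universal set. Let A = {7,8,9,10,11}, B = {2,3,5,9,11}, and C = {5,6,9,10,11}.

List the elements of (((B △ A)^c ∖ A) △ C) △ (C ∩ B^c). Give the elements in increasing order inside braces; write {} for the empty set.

{1,4,5,6,9,11,12}

B △ A = {2,3,5,7,8,10}
(B △ A)^c = {1,4,6,9,11,12}
(B △ A)^c ∖ A = {1,4,6,12}
((B △ A)^c ∖ A) △ C = {1,4,5,9,10,11,12}
B^c = {1,4,6,7,8,10,12}
C ∩ B^c = {6,10}
(((B △ A)^c ∖ A) △ C) △ (C ∩ B^c) = {1,4,5,6,9,11,12}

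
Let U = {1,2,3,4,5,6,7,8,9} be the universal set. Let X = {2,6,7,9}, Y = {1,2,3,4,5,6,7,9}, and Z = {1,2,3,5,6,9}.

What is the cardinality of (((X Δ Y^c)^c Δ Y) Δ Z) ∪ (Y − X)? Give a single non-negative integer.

Y^c = {8}
X Δ Y^c = {2,6,7,8,9}
(X Δ Y^c)^c = {1,3,4,5}
(X Δ Y^c)^c Δ Y = {2,6,7,9}
((X Δ Y^c)^c Δ Y) Δ Z = {1,3,5,7}
Y − X = {1,3,4,5}
(((X Δ Y^c)^c Δ Y) Δ Z) ∪ (Y − X) = {1,3,4,5,7}
|(((X Δ Y^c)^c Δ Y) Δ Z) ∪ (Y − X)| = 5

5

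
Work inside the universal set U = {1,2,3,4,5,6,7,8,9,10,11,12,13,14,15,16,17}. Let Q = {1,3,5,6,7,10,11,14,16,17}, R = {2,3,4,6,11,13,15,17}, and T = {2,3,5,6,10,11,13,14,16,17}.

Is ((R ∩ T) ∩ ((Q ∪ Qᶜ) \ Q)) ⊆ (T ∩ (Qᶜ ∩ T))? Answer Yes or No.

R ∩ T = {2,3,6,11,13,17}
Qᶜ = {2,4,8,9,12,13,15}
Q ∪ Qᶜ = {1,2,3,4,5,6,7,8,9,10,11,12,13,14,15,16,17}
(Q ∪ Qᶜ) \ Q = {2,4,8,9,12,13,15}
(R ∩ T) ∩ ((Q ∪ Qᶜ) \ Q) = {2,13}
Qᶜ ∩ T = {2,13}
T ∩ (Qᶜ ∩ T) = {2,13}
Every element of {2,13} is in {2,13}, so (R ∩ T) ∩ ((Q ∪ Qᶜ) \ Q) ⊆ T ∩ (Qᶜ ∩ T).

Yes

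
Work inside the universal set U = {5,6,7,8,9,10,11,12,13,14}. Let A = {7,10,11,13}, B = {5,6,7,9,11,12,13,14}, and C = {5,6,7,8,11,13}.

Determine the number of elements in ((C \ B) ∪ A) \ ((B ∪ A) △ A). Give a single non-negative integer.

5

C \ B = {8}
(C \ B) ∪ A = {7,8,10,11,13}
B ∪ A = {5,6,7,9,10,11,12,13,14}
(B ∪ A) △ A = {5,6,9,12,14}
((C \ B) ∪ A) \ ((B ∪ A) △ A) = {7,8,10,11,13}
|((C \ B) ∪ A) \ ((B ∪ A) △ A)| = 5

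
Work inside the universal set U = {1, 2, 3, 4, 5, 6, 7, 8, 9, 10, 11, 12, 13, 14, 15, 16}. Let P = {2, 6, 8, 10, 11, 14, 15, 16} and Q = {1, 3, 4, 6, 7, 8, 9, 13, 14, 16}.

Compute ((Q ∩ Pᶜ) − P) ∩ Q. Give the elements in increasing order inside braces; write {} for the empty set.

{1, 3, 4, 7, 9, 13}

Pᶜ = {1, 3, 4, 5, 7, 9, 12, 13}
Q ∩ Pᶜ = {1, 3, 4, 7, 9, 13}
(Q ∩ Pᶜ) − P = {1, 3, 4, 7, 9, 13}
((Q ∩ Pᶜ) − P) ∩ Q = {1, 3, 4, 7, 9, 13}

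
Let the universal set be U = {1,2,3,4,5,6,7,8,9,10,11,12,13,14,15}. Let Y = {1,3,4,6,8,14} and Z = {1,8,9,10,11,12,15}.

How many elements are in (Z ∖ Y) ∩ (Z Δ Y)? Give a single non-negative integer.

Z ∖ Y = {9,10,11,12,15}
Z Δ Y = {3,4,6,9,10,11,12,14,15}
(Z ∖ Y) ∩ (Z Δ Y) = {9,10,11,12,15}
|(Z ∖ Y) ∩ (Z Δ Y)| = 5

5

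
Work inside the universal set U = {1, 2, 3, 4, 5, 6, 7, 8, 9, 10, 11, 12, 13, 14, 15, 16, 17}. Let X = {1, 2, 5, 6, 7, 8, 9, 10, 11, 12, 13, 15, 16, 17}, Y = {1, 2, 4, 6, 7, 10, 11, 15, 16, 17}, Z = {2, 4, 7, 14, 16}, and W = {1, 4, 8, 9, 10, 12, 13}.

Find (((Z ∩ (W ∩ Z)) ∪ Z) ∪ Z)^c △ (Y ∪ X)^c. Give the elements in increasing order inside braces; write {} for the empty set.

W ∩ Z = {4}
Z ∩ (W ∩ Z) = {4}
(Z ∩ (W ∩ Z)) ∪ Z = {2, 4, 7, 14, 16}
((Z ∩ (W ∩ Z)) ∪ Z) ∪ Z = {2, 4, 7, 14, 16}
(((Z ∩ (W ∩ Z)) ∪ Z) ∪ Z)^c = {1, 3, 5, 6, 8, 9, 10, 11, 12, 13, 15, 17}
Y ∪ X = {1, 2, 4, 5, 6, 7, 8, 9, 10, 11, 12, 13, 15, 16, 17}
(Y ∪ X)^c = {3, 14}
(((Z ∩ (W ∩ Z)) ∪ Z) ∪ Z)^c △ (Y ∪ X)^c = {1, 5, 6, 8, 9, 10, 11, 12, 13, 14, 15, 17}

{1, 5, 6, 8, 9, 10, 11, 12, 13, 14, 15, 17}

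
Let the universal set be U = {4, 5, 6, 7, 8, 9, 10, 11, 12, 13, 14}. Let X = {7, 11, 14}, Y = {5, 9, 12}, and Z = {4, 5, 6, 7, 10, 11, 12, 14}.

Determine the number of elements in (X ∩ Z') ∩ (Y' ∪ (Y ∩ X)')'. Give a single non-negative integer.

0

Z' = {8, 9, 13}
X ∩ Z' = {}
Y' = {4, 6, 7, 8, 10, 11, 13, 14}
Y ∩ X = {}
(Y ∩ X)' = {4, 5, 6, 7, 8, 9, 10, 11, 12, 13, 14}
Y' ∪ (Y ∩ X)' = {4, 5, 6, 7, 8, 9, 10, 11, 12, 13, 14}
(Y' ∪ (Y ∩ X)')' = {}
(X ∩ Z') ∩ (Y' ∪ (Y ∩ X)')' = {}
|(X ∩ Z') ∩ (Y' ∪ (Y ∩ X)')'| = 0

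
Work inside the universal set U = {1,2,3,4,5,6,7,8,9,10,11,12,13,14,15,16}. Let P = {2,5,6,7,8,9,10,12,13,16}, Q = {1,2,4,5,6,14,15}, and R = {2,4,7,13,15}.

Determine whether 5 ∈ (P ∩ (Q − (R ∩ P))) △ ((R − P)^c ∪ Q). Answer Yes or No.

5 ∉ R and 5 ∈ P, so 5 ∉ R ∩ P
5 ∈ Q and 5 ∉ (R ∩ P), so 5 ∈ Q − (R ∩ P)
5 ∈ P and 5 ∈ (Q − (R ∩ P)), so 5 ∈ P ∩ (Q − (R ∩ P))
5 ∉ R and 5 ∈ P, so 5 ∉ R − P
5 ∈ (R − P)^c since 5 ∉ (R − P)
5 ∈ (R − P)^c and 5 ∈ Q, so 5 ∈ (R − P)^c ∪ Q
5 ∈ (P ∩ (Q − (R ∩ P))) and 5 ∈ ((R − P)^c ∪ Q), so 5 ∉ (P ∩ (Q − (R ∩ P))) △ ((R − P)^c ∪ Q)

No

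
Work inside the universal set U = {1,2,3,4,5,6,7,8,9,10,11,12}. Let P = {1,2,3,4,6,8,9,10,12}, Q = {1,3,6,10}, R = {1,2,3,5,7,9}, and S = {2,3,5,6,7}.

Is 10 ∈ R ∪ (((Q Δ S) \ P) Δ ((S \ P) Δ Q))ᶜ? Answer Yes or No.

10 ∈ Q and 10 ∉ S, so 10 ∈ Q Δ S
10 ∈ (Q Δ S) and 10 ∈ P, so 10 ∉ (Q Δ S) \ P
10 ∉ S and 10 ∈ P, so 10 ∉ S \ P
10 ∉ (S \ P) and 10 ∈ Q, so 10 ∈ (S \ P) Δ Q
10 ∉ ((Q Δ S) \ P) and 10 ∈ ((S \ P) Δ Q), so 10 ∈ ((Q Δ S) \ P) Δ ((S \ P) Δ Q)
10 ∉ (((Q Δ S) \ P) Δ ((S \ P) Δ Q))ᶜ since 10 ∈ (((Q Δ S) \ P) Δ ((S \ P) Δ Q))
10 ∉ R and 10 ∉ (((Q Δ S) \ P) Δ ((S \ P) Δ Q))ᶜ, so 10 ∉ R ∪ (((Q Δ S) \ P) Δ ((S \ P) Δ Q))ᶜ

No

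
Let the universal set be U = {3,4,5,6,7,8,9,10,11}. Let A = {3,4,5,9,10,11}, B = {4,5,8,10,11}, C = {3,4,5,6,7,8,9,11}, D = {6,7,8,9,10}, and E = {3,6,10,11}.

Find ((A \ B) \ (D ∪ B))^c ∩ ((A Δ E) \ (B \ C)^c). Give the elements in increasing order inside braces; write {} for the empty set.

{}

A \ B = {3,9}
D ∪ B = {4,5,6,7,8,9,10,11}
(A \ B) \ (D ∪ B) = {3}
((A \ B) \ (D ∪ B))^c = {4,5,6,7,8,9,10,11}
A Δ E = {4,5,6,9}
B \ C = {10}
(B \ C)^c = {3,4,5,6,7,8,9,11}
(A Δ E) \ (B \ C)^c = {}
((A \ B) \ (D ∪ B))^c ∩ ((A Δ E) \ (B \ C)^c) = {}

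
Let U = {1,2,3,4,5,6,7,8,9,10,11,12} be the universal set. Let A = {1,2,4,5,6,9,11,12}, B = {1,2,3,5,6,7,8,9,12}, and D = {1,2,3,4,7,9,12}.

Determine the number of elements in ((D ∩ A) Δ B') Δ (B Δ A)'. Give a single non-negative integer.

3

D ∩ A = {1,2,4,9,12}
B' = {4,10,11}
(D ∩ A) Δ B' = {1,2,9,10,11,12}
B Δ A = {3,4,7,8,11}
(B Δ A)' = {1,2,5,6,9,10,12}
((D ∩ A) Δ B') Δ (B Δ A)' = {5,6,11}
|((D ∩ A) Δ B') Δ (B Δ A)'| = 3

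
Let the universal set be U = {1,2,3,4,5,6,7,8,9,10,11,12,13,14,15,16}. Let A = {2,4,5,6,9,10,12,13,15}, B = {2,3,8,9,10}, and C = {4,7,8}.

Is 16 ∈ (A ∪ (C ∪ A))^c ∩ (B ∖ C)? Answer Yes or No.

No

16 ∉ C and 16 ∉ A, so 16 ∉ C ∪ A
16 ∉ A and 16 ∉ (C ∪ A), so 16 ∉ A ∪ (C ∪ A)
16 ∈ (A ∪ (C ∪ A))^c since 16 ∉ (A ∪ (C ∪ A))
16 ∉ B and 16 ∉ C, so 16 ∉ B ∖ C
16 ∈ (A ∪ (C ∪ A))^c and 16 ∉ (B ∖ C), so 16 ∉ (A ∪ (C ∪ A))^c ∩ (B ∖ C)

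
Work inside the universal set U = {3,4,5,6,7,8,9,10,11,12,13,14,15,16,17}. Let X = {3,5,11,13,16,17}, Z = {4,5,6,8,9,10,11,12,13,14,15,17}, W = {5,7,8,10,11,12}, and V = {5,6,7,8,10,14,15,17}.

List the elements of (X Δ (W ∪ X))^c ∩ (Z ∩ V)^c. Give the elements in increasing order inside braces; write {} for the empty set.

W ∪ X = {3,5,7,8,10,11,12,13,16,17}
X Δ (W ∪ X) = {7,8,10,12}
(X Δ (W ∪ X))^c = {3,4,5,6,9,11,13,14,15,16,17}
Z ∩ V = {5,6,8,10,14,15,17}
(Z ∩ V)^c = {3,4,7,9,11,12,13,16}
(X Δ (W ∪ X))^c ∩ (Z ∩ V)^c = {3,4,9,11,13,16}

{3,4,9,11,13,16}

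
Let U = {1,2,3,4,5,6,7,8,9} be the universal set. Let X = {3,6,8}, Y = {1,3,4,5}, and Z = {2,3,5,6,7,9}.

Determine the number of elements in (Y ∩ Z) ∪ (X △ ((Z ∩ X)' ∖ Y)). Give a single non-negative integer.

Y ∩ Z = {3,5}
Z ∩ X = {3,6}
(Z ∩ X)' = {1,2,4,5,7,8,9}
(Z ∩ X)' ∖ Y = {2,7,8,9}
X △ ((Z ∩ X)' ∖ Y) = {2,3,6,7,9}
(Y ∩ Z) ∪ (X △ ((Z ∩ X)' ∖ Y)) = {2,3,5,6,7,9}
|(Y ∩ Z) ∪ (X △ ((Z ∩ X)' ∖ Y))| = 6

6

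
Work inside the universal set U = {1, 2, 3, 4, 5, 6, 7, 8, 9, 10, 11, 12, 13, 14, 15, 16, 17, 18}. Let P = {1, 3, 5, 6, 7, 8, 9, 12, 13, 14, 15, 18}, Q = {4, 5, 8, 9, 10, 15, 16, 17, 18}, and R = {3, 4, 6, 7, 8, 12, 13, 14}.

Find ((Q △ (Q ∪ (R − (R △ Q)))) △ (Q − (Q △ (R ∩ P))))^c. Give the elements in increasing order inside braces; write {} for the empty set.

R △ Q = {3, 5, 6, 7, 9, 10, 12, 13, 14, 15, 16, 17, 18}
R − (R △ Q) = {4, 8}
Q ∪ (R − (R △ Q)) = {4, 5, 8, 9, 10, 15, 16, 17, 18}
Q △ (Q ∪ (R − (R △ Q))) = {}
R ∩ P = {3, 6, 7, 8, 12, 13, 14}
Q △ (R ∩ P) = {3, 4, 5, 6, 7, 9, 10, 12, 13, 14, 15, 16, 17, 18}
Q − (Q △ (R ∩ P)) = {8}
(Q △ (Q ∪ (R − (R △ Q)))) △ (Q − (Q △ (R ∩ P))) = {8}
((Q △ (Q ∪ (R − (R △ Q)))) △ (Q − (Q △ (R ∩ P))))^c = {1, 2, 3, 4, 5, 6, 7, 9, 10, 11, 12, 13, 14, 15, 16, 17, 18}

{1, 2, 3, 4, 5, 6, 7, 9, 10, 11, 12, 13, 14, 15, 16, 17, 18}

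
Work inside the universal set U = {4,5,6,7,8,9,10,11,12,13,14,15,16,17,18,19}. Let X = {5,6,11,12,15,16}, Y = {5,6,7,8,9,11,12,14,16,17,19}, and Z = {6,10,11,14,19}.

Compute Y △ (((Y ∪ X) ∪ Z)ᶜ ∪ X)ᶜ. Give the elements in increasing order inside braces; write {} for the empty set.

Y ∪ X = {5,6,7,8,9,11,12,14,15,16,17,19}
(Y ∪ X) ∪ Z = {5,6,7,8,9,10,11,12,14,15,16,17,19}
((Y ∪ X) ∪ Z)ᶜ = {4,13,18}
((Y ∪ X) ∪ Z)ᶜ ∪ X = {4,5,6,11,12,13,15,16,18}
(((Y ∪ X) ∪ Z)ᶜ ∪ X)ᶜ = {7,8,9,10,14,17,19}
Y △ (((Y ∪ X) ∪ Z)ᶜ ∪ X)ᶜ = {5,6,10,11,12,16}

{5,6,10,11,12,16}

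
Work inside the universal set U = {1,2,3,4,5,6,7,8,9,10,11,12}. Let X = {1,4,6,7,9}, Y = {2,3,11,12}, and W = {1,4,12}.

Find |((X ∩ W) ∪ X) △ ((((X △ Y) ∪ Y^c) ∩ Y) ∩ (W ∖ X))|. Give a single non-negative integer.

6

X ∩ W = {1,4}
(X ∩ W) ∪ X = {1,4,6,7,9}
X △ Y = {1,2,3,4,6,7,9,11,12}
Y^c = {1,4,5,6,7,8,9,10}
(X △ Y) ∪ Y^c = {1,2,3,4,5,6,7,8,9,10,11,12}
((X △ Y) ∪ Y^c) ∩ Y = {2,3,11,12}
W ∖ X = {12}
(((X △ Y) ∪ Y^c) ∩ Y) ∩ (W ∖ X) = {12}
((X ∩ W) ∪ X) △ ((((X △ Y) ∪ Y^c) ∩ Y) ∩ (W ∖ X)) = {1,4,6,7,9,12}
|((X ∩ W) ∪ X) △ ((((X △ Y) ∪ Y^c) ∩ Y) ∩ (W ∖ X))| = 6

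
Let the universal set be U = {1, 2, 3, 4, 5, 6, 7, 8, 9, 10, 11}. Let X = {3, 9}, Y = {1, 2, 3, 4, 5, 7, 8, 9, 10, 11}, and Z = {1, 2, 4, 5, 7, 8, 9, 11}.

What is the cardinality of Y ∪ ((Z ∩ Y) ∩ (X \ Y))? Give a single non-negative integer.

Z ∩ Y = {1, 2, 4, 5, 7, 8, 9, 11}
X \ Y = {}
(Z ∩ Y) ∩ (X \ Y) = {}
Y ∪ ((Z ∩ Y) ∩ (X \ Y)) = {1, 2, 3, 4, 5, 7, 8, 9, 10, 11}
|Y ∪ ((Z ∩ Y) ∩ (X \ Y))| = 10

10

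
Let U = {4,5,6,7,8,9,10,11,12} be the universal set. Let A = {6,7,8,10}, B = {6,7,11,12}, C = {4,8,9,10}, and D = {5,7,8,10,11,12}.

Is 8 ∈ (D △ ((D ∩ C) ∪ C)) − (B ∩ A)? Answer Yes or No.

No

8 ∈ D and 8 ∈ C, so 8 ∈ D ∩ C
8 ∈ (D ∩ C) and 8 ∈ C, so 8 ∈ (D ∩ C) ∪ C
8 ∈ D and 8 ∈ ((D ∩ C) ∪ C), so 8 ∉ D △ ((D ∩ C) ∪ C)
8 ∉ B and 8 ∈ A, so 8 ∉ B ∩ A
8 ∉ (D △ ((D ∩ C) ∪ C)) and 8 ∉ (B ∩ A), so 8 ∉ (D △ ((D ∩ C) ∪ C)) − (B ∩ A)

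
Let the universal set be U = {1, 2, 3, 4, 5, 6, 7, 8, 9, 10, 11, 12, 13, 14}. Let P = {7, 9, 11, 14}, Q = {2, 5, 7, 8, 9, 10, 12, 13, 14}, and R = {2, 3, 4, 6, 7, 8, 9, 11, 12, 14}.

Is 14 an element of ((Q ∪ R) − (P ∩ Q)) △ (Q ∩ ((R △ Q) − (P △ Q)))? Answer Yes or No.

14 ∈ Q and 14 ∈ R, so 14 ∈ Q ∪ R
14 ∈ P and 14 ∈ Q, so 14 ∈ P ∩ Q
14 ∈ (Q ∪ R) and 14 ∈ (P ∩ Q), so 14 ∉ (Q ∪ R) − (P ∩ Q)
14 ∈ R and 14 ∈ Q, so 14 ∉ R △ Q
14 ∈ P and 14 ∈ Q, so 14 ∉ P △ Q
14 ∉ (R △ Q) and 14 ∉ (P △ Q), so 14 ∉ (R △ Q) − (P △ Q)
14 ∈ Q and 14 ∉ ((R △ Q) − (P △ Q)), so 14 ∉ Q ∩ ((R △ Q) − (P △ Q))
14 ∉ ((Q ∪ R) − (P ∩ Q)) and 14 ∉ (Q ∩ ((R △ Q) − (P △ Q))), so 14 ∉ ((Q ∪ R) − (P ∩ Q)) △ (Q ∩ ((R △ Q) − (P △ Q)))

No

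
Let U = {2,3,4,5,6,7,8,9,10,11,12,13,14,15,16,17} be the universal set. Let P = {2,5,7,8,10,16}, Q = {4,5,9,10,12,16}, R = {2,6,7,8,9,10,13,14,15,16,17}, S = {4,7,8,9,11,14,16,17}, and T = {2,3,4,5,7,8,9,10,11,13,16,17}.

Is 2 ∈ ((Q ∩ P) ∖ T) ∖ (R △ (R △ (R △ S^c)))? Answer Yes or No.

No

2 ∉ Q and 2 ∈ P, so 2 ∉ Q ∩ P
2 ∉ (Q ∩ P) and 2 ∈ T, so 2 ∉ (Q ∩ P) ∖ T
2 ∉ S, so 2 ∈ S^c
2 ∈ R and 2 ∈ S^c, so 2 ∉ R △ S^c
2 ∈ R and 2 ∉ (R △ S^c), so 2 ∈ R △ (R △ S^c)
2 ∈ R and 2 ∈ (R △ (R △ S^c)), so 2 ∉ R △ (R △ (R △ S^c))
2 ∉ ((Q ∩ P) ∖ T) and 2 ∉ (R △ (R △ (R △ S^c))), so 2 ∉ ((Q ∩ P) ∖ T) ∖ (R △ (R △ (R △ S^c)))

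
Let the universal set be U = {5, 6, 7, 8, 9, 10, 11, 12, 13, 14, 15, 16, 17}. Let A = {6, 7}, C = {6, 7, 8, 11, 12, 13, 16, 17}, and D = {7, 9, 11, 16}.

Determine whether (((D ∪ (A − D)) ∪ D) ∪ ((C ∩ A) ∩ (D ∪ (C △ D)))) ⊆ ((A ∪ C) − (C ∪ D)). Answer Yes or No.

A − D = {6}
D ∪ (A − D) = {6, 7, 9, 11, 16}
(D ∪ (A − D)) ∪ D = {6, 7, 9, 11, 16}
C ∩ A = {6, 7}
C △ D = {6, 8, 9, 12, 13, 17}
D ∪ (C △ D) = {6, 7, 8, 9, 11, 12, 13, 16, 17}
(C ∩ A) ∩ (D ∪ (C △ D)) = {6, 7}
((D ∪ (A − D)) ∪ D) ∪ ((C ∩ A) ∩ (D ∪ (C △ D))) = {6, 7, 9, 11, 16}
A ∪ C = {6, 7, 8, 11, 12, 13, 16, 17}
C ∪ D = {6, 7, 8, 9, 11, 12, 13, 16, 17}
(A ∪ C) − (C ∪ D) = {}
6 ∈ ((D ∪ (A − D)) ∪ D) ∪ ((C ∩ A) ∩ (D ∪ (C △ D))) but 6 ∉ (A ∪ C) − (C ∪ D), so the inclusion fails.

No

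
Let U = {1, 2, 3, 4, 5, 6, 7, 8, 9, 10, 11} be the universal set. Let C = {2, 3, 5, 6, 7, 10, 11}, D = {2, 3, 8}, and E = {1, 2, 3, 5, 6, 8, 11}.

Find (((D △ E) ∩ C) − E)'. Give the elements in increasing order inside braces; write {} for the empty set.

{1, 2, 3, 4, 5, 6, 7, 8, 9, 10, 11}

D △ E = {1, 5, 6, 11}
(D △ E) ∩ C = {5, 6, 11}
((D △ E) ∩ C) − E = {}
(((D △ E) ∩ C) − E)' = {1, 2, 3, 4, 5, 6, 7, 8, 9, 10, 11}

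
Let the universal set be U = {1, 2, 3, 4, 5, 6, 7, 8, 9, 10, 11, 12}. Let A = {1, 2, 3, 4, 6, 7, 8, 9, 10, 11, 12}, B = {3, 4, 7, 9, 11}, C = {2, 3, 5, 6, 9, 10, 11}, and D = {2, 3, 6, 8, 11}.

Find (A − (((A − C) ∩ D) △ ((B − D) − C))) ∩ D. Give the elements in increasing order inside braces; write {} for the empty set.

{2, 3, 6, 11}

A − C = {1, 4, 7, 8, 12}
(A − C) ∩ D = {8}
B − D = {4, 7, 9}
(B − D) − C = {4, 7}
((A − C) ∩ D) △ ((B − D) − C) = {4, 7, 8}
A − (((A − C) ∩ D) △ ((B − D) − C)) = {1, 2, 3, 6, 9, 10, 11, 12}
(A − (((A − C) ∩ D) △ ((B − D) − C))) ∩ D = {2, 3, 6, 11}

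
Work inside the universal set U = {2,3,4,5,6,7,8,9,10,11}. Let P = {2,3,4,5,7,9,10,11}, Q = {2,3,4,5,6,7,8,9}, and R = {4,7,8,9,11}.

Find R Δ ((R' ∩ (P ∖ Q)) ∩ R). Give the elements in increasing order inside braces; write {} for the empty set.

R' = {2,3,5,6,10}
P ∖ Q = {10,11}
R' ∩ (P ∖ Q) = {10}
(R' ∩ (P ∖ Q)) ∩ R = {}
R Δ ((R' ∩ (P ∖ Q)) ∩ R) = {4,7,8,9,11}

{4,7,8,9,11}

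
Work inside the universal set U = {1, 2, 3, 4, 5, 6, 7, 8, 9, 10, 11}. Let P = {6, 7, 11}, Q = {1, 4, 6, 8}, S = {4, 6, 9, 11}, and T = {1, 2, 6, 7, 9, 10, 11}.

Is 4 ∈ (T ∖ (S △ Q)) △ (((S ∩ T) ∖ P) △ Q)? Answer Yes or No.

4 ∈ S and 4 ∈ Q, so 4 ∉ S △ Q
4 ∉ T and 4 ∉ (S △ Q), so 4 ∉ T ∖ (S △ Q)
4 ∈ S and 4 ∉ T, so 4 ∉ S ∩ T
4 ∉ (S ∩ T) and 4 ∉ P, so 4 ∉ (S ∩ T) ∖ P
4 ∉ ((S ∩ T) ∖ P) and 4 ∈ Q, so 4 ∈ ((S ∩ T) ∖ P) △ Q
4 ∉ (T ∖ (S △ Q)) and 4 ∈ (((S ∩ T) ∖ P) △ Q), so 4 ∈ (T ∖ (S △ Q)) △ (((S ∩ T) ∖ P) △ Q)

Yes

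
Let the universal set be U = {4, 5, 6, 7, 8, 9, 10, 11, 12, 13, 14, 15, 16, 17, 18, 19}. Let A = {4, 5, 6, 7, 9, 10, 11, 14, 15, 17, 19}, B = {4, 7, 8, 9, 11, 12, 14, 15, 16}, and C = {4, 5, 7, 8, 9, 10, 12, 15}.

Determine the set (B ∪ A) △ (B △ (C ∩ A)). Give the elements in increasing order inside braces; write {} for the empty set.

{4, 6, 7, 9, 15, 17, 19}

B ∪ A = {4, 5, 6, 7, 8, 9, 10, 11, 12, 14, 15, 16, 17, 19}
C ∩ A = {4, 5, 7, 9, 10, 15}
B △ (C ∩ A) = {5, 8, 10, 11, 12, 14, 16}
(B ∪ A) △ (B △ (C ∩ A)) = {4, 6, 7, 9, 15, 17, 19}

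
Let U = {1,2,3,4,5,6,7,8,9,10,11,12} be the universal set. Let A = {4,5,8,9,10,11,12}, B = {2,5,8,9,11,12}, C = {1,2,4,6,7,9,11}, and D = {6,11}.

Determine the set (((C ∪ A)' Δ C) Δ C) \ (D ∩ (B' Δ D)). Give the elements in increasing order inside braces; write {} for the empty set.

{3}

C ∪ A = {1,2,4,5,6,7,8,9,10,11,12}
(C ∪ A)' = {3}
(C ∪ A)' Δ C = {1,2,3,4,6,7,9,11}
((C ∪ A)' Δ C) Δ C = {3}
B' = {1,3,4,6,7,10}
B' Δ D = {1,3,4,7,10,11}
D ∩ (B' Δ D) = {11}
(((C ∪ A)' Δ C) Δ C) \ (D ∩ (B' Δ D)) = {3}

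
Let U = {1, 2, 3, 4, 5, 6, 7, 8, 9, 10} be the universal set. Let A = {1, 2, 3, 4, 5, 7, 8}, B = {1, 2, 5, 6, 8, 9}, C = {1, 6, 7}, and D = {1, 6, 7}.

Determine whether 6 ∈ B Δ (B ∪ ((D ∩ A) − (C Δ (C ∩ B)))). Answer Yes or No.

No

6 ∈ D and 6 ∉ A, so 6 ∉ D ∩ A
6 ∈ C and 6 ∈ B, so 6 ∈ C ∩ B
6 ∈ C and 6 ∈ (C ∩ B), so 6 ∉ C Δ (C ∩ B)
6 ∉ (D ∩ A) and 6 ∉ (C Δ (C ∩ B)), so 6 ∉ (D ∩ A) − (C Δ (C ∩ B))
6 ∈ B and 6 ∉ ((D ∩ A) − (C Δ (C ∩ B))), so 6 ∈ B ∪ ((D ∩ A) − (C Δ (C ∩ B)))
6 ∈ B and 6 ∈ (B ∪ ((D ∩ A) − (C Δ (C ∩ B)))), so 6 ∉ B Δ (B ∪ ((D ∩ A) − (C Δ (C ∩ B))))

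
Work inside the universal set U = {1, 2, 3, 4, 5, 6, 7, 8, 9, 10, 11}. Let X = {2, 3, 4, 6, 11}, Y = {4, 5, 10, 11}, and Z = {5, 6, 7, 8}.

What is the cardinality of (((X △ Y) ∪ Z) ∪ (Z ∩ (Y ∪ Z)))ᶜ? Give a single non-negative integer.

4

X △ Y = {2, 3, 5, 6, 10}
(X △ Y) ∪ Z = {2, 3, 5, 6, 7, 8, 10}
Y ∪ Z = {4, 5, 6, 7, 8, 10, 11}
Z ∩ (Y ∪ Z) = {5, 6, 7, 8}
((X △ Y) ∪ Z) ∪ (Z ∩ (Y ∪ Z)) = {2, 3, 5, 6, 7, 8, 10}
(((X △ Y) ∪ Z) ∪ (Z ∩ (Y ∪ Z)))ᶜ = {1, 4, 9, 11}
|(((X △ Y) ∪ Z) ∪ (Z ∩ (Y ∪ Z)))ᶜ| = 4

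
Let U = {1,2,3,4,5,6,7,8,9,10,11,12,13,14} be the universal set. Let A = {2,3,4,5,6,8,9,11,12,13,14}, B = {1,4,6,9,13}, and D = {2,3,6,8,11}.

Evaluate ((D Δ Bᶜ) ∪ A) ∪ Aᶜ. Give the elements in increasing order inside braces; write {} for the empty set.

{1,2,3,4,5,6,7,8,9,10,11,12,13,14}

Bᶜ = {2,3,5,7,8,10,11,12,14}
D Δ Bᶜ = {5,6,7,10,12,14}
(D Δ Bᶜ) ∪ A = {2,3,4,5,6,7,8,9,10,11,12,13,14}
Aᶜ = {1,7,10}
((D Δ Bᶜ) ∪ A) ∪ Aᶜ = {1,2,3,4,5,6,7,8,9,10,11,12,13,14}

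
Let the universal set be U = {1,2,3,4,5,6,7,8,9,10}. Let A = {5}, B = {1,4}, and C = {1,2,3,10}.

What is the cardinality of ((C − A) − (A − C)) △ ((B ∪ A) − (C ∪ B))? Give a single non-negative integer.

5

C − A = {1,2,3,10}
A − C = {5}
(C − A) − (A − C) = {1,2,3,10}
B ∪ A = {1,4,5}
C ∪ B = {1,2,3,4,10}
(B ∪ A) − (C ∪ B) = {5}
((C − A) − (A − C)) △ ((B ∪ A) − (C ∪ B)) = {1,2,3,5,10}
|((C − A) − (A − C)) △ ((B ∪ A) − (C ∪ B))| = 5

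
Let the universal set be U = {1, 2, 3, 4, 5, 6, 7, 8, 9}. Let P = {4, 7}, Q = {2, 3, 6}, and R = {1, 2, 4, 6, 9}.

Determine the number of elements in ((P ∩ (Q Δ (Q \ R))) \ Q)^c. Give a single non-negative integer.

9

Q \ R = {3}
Q Δ (Q \ R) = {2, 6}
P ∩ (Q Δ (Q \ R)) = {}
(P ∩ (Q Δ (Q \ R))) \ Q = {}
((P ∩ (Q Δ (Q \ R))) \ Q)^c = {1, 2, 3, 4, 5, 6, 7, 8, 9}
|((P ∩ (Q Δ (Q \ R))) \ Q)^c| = 9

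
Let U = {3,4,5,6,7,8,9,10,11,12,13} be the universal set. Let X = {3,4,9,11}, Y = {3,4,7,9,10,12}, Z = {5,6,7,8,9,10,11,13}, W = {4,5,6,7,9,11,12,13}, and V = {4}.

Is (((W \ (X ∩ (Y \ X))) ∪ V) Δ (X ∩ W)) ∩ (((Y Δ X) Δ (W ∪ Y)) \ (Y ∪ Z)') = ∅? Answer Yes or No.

No

Y \ X = {7,10,12}
X ∩ (Y \ X) = {}
W \ (X ∩ (Y \ X)) = {4,5,6,7,9,11,12,13}
(W \ (X ∩ (Y \ X))) ∪ V = {4,5,6,7,9,11,12,13}
X ∩ W = {4,9,11}
((W \ (X ∩ (Y \ X))) ∪ V) Δ (X ∩ W) = {5,6,7,12,13}
Y Δ X = {7,10,11,12}
W ∪ Y = {3,4,5,6,7,9,10,11,12,13}
(Y Δ X) Δ (W ∪ Y) = {3,4,5,6,9,13}
Y ∪ Z = {3,4,5,6,7,8,9,10,11,12,13}
(Y ∪ Z)' = {}
((Y Δ X) Δ (W ∪ Y)) \ (Y ∪ Z)' = {3,4,5,6,9,13}
5 lies in both, so they are not disjoint.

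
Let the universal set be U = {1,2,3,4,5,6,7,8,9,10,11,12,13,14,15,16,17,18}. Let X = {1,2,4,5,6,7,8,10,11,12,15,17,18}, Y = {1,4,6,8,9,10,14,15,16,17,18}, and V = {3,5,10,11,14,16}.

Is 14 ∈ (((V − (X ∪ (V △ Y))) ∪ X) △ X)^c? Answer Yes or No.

No

14 ∈ V and 14 ∈ Y, so 14 ∉ V △ Y
14 ∉ X and 14 ∉ (V △ Y), so 14 ∉ X ∪ (V △ Y)
14 ∈ V and 14 ∉ (X ∪ (V △ Y)), so 14 ∈ V − (X ∪ (V △ Y))
14 ∈ (V − (X ∪ (V △ Y))) and 14 ∉ X, so 14 ∈ (V − (X ∪ (V △ Y))) ∪ X
14 ∈ ((V − (X ∪ (V △ Y))) ∪ X) and 14 ∉ X, so 14 ∈ ((V − (X ∪ (V △ Y))) ∪ X) △ X
14 ∉ (((V − (X ∪ (V △ Y))) ∪ X) △ X)^c since 14 ∈ (((V − (X ∪ (V △ Y))) ∪ X) △ X)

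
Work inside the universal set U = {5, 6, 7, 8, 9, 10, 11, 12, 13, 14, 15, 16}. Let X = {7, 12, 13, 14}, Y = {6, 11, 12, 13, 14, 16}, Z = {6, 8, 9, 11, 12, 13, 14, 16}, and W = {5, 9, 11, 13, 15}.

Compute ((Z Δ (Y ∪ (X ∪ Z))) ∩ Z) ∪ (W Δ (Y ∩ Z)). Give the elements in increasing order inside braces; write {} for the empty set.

{5, 6, 9, 12, 14, 15, 16}

X ∪ Z = {6, 7, 8, 9, 11, 12, 13, 14, 16}
Y ∪ (X ∪ Z) = {6, 7, 8, 9, 11, 12, 13, 14, 16}
Z Δ (Y ∪ (X ∪ Z)) = {7}
(Z Δ (Y ∪ (X ∪ Z))) ∩ Z = {}
Y ∩ Z = {6, 11, 12, 13, 14, 16}
W Δ (Y ∩ Z) = {5, 6, 9, 12, 14, 15, 16}
((Z Δ (Y ∪ (X ∪ Z))) ∩ Z) ∪ (W Δ (Y ∩ Z)) = {5, 6, 9, 12, 14, 15, 16}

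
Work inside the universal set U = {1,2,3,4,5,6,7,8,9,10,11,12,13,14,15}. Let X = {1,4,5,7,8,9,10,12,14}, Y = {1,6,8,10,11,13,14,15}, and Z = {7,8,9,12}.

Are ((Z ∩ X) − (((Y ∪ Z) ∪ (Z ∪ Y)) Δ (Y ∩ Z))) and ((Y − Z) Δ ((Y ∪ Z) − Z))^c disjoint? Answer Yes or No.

No

Z ∩ X = {7,8,9,12}
Y ∪ Z = {1,6,7,8,9,10,11,12,13,14,15}
Z ∪ Y = {1,6,7,8,9,10,11,12,13,14,15}
(Y ∪ Z) ∪ (Z ∪ Y) = {1,6,7,8,9,10,11,12,13,14,15}
Y ∩ Z = {8}
((Y ∪ Z) ∪ (Z ∪ Y)) Δ (Y ∩ Z) = {1,6,7,9,10,11,12,13,14,15}
(Z ∩ X) − (((Y ∪ Z) ∪ (Z ∪ Y)) Δ (Y ∩ Z)) = {8}
Y − Z = {1,6,10,11,13,14,15}
(Y ∪ Z) − Z = {1,6,10,11,13,14,15}
(Y − Z) Δ ((Y ∪ Z) − Z) = {}
((Y − Z) Δ ((Y ∪ Z) − Z))^c = {1,2,3,4,5,6,7,8,9,10,11,12,13,14,15}
8 lies in both, so they are not disjoint.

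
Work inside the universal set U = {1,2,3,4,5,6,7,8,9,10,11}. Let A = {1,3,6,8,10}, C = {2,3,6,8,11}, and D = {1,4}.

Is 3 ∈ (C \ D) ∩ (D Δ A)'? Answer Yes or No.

No

3 ∈ C and 3 ∉ D, so 3 ∈ C \ D
3 ∉ D and 3 ∈ A, so 3 ∈ D Δ A
3 ∉ (D Δ A)' since 3 ∈ (D Δ A)
3 ∈ (C \ D) and 3 ∉ (D Δ A)', so 3 ∉ (C \ D) ∩ (D Δ A)'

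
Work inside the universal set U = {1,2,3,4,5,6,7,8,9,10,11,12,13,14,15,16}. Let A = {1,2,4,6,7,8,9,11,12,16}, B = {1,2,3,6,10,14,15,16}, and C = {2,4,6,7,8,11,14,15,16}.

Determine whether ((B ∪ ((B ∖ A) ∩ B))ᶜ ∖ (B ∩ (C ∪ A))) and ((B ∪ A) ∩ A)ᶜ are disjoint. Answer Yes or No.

No

B ∖ A = {3,10,14,15}
(B ∖ A) ∩ B = {3,10,14,15}
B ∪ ((B ∖ A) ∩ B) = {1,2,3,6,10,14,15,16}
(B ∪ ((B ∖ A) ∩ B))ᶜ = {4,5,7,8,9,11,12,13}
C ∪ A = {1,2,4,6,7,8,9,11,12,14,15,16}
B ∩ (C ∪ A) = {1,2,6,14,15,16}
(B ∪ ((B ∖ A) ∩ B))ᶜ ∖ (B ∩ (C ∪ A)) = {4,5,7,8,9,11,12,13}
B ∪ A = {1,2,3,4,6,7,8,9,10,11,12,14,15,16}
(B ∪ A) ∩ A = {1,2,4,6,7,8,9,11,12,16}
((B ∪ A) ∩ A)ᶜ = {3,5,10,13,14,15}
5 lies in both, so they are not disjoint.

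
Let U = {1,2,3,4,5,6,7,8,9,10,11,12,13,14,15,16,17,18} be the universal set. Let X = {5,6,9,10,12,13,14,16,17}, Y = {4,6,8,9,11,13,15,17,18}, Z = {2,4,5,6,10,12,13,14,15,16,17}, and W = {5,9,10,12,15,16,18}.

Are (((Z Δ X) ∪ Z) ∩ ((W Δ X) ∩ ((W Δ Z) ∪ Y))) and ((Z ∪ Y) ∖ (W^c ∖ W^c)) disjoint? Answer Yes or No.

No

Z Δ X = {2,4,9,15}
(Z Δ X) ∪ Z = {2,4,5,6,9,10,12,13,14,15,16,17}
W Δ X = {6,13,14,15,17,18}
W Δ Z = {2,4,6,9,13,14,17,18}
(W Δ Z) ∪ Y = {2,4,6,8,9,11,13,14,15,17,18}
(W Δ X) ∩ ((W Δ Z) ∪ Y) = {6,13,14,15,17,18}
((Z Δ X) ∪ Z) ∩ ((W Δ X) ∩ ((W Δ Z) ∪ Y)) = {6,13,14,15,17}
Z ∪ Y = {2,4,5,6,8,9,10,11,12,13,14,15,16,17,18}
W^c = {1,2,3,4,6,7,8,11,13,14,17}
W^c ∖ W^c = {}
(Z ∪ Y) ∖ (W^c ∖ W^c) = {2,4,5,6,8,9,10,11,12,13,14,15,16,17,18}
6 lies in both, so they are not disjoint.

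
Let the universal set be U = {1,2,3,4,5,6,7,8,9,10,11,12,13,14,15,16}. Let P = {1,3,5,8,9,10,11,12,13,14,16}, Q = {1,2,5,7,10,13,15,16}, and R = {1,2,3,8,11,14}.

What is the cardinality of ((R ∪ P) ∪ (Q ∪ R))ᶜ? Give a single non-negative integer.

2

R ∪ P = {1,2,3,5,8,9,10,11,12,13,14,16}
Q ∪ R = {1,2,3,5,7,8,10,11,13,14,15,16}
(R ∪ P) ∪ (Q ∪ R) = {1,2,3,5,7,8,9,10,11,12,13,14,15,16}
((R ∪ P) ∪ (Q ∪ R))ᶜ = {4,6}
|((R ∪ P) ∪ (Q ∪ R))ᶜ| = 2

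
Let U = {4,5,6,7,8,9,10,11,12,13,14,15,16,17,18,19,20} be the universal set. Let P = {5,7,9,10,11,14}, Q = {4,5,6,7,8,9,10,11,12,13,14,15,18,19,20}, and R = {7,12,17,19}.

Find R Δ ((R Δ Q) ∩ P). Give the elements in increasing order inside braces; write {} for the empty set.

{5,7,9,10,11,12,14,17,19}

R Δ Q = {4,5,6,8,9,10,11,13,14,15,17,18,20}
(R Δ Q) ∩ P = {5,9,10,11,14}
R Δ ((R Δ Q) ∩ P) = {5,7,9,10,11,12,14,17,19}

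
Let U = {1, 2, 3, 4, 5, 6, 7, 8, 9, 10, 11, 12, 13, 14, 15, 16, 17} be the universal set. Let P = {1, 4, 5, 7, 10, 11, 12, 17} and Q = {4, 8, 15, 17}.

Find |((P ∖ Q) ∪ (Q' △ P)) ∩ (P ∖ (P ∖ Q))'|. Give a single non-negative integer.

13

P ∖ Q = {1, 5, 7, 10, 11, 12}
Q' = {1, 2, 3, 5, 6, 7, 9, 10, 11, 12, 13, 14, 16}
Q' △ P = {2, 3, 4, 6, 9, 13, 14, 16, 17}
(P ∖ Q) ∪ (Q' △ P) = {1, 2, 3, 4, 5, 6, 7, 9, 10, 11, 12, 13, 14, 16, 17}
P ∖ (P ∖ Q) = {4, 17}
(P ∖ (P ∖ Q))' = {1, 2, 3, 5, 6, 7, 8, 9, 10, 11, 12, 13, 14, 15, 16}
((P ∖ Q) ∪ (Q' △ P)) ∩ (P ∖ (P ∖ Q))' = {1, 2, 3, 5, 6, 7, 9, 10, 11, 12, 13, 14, 16}
|((P ∖ Q) ∪ (Q' △ P)) ∩ (P ∖ (P ∖ Q))'| = 13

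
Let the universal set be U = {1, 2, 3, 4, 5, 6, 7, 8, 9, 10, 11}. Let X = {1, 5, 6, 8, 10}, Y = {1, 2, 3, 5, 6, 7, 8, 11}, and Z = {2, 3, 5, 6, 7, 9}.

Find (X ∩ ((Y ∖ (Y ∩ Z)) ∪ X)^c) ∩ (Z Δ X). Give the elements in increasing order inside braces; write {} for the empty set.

Y ∩ Z = {2, 3, 5, 6, 7}
Y ∖ (Y ∩ Z) = {1, 8, 11}
(Y ∖ (Y ∩ Z)) ∪ X = {1, 5, 6, 8, 10, 11}
((Y ∖ (Y ∩ Z)) ∪ X)^c = {2, 3, 4, 7, 9}
X ∩ ((Y ∖ (Y ∩ Z)) ∪ X)^c = {}
Z Δ X = {1, 2, 3, 7, 8, 9, 10}
(X ∩ ((Y ∖ (Y ∩ Z)) ∪ X)^c) ∩ (Z Δ X) = {}

{}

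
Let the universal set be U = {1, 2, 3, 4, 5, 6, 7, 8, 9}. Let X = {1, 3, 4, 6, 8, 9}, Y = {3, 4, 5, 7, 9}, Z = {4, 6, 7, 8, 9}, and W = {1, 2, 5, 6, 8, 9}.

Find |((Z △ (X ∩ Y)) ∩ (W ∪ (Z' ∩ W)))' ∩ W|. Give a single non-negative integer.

X ∩ Y = {3, 4, 9}
Z △ (X ∩ Y) = {3, 6, 7, 8}
Z' = {1, 2, 3, 5}
Z' ∩ W = {1, 2, 5}
W ∪ (Z' ∩ W) = {1, 2, 5, 6, 8, 9}
(Z △ (X ∩ Y)) ∩ (W ∪ (Z' ∩ W)) = {6, 8}
((Z △ (X ∩ Y)) ∩ (W ∪ (Z' ∩ W)))' = {1, 2, 3, 4, 5, 7, 9}
((Z △ (X ∩ Y)) ∩ (W ∪ (Z' ∩ W)))' ∩ W = {1, 2, 5, 9}
|((Z △ (X ∩ Y)) ∩ (W ∪ (Z' ∩ W)))' ∩ W| = 4

4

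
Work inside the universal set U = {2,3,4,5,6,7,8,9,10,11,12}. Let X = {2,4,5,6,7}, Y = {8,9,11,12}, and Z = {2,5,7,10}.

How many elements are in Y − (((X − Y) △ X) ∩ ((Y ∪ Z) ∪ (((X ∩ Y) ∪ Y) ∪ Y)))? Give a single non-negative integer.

X − Y = {2,4,5,6,7}
(X − Y) △ X = {}
Y ∪ Z = {2,5,7,8,9,10,11,12}
X ∩ Y = {}
(X ∩ Y) ∪ Y = {8,9,11,12}
((X ∩ Y) ∪ Y) ∪ Y = {8,9,11,12}
(Y ∪ Z) ∪ (((X ∩ Y) ∪ Y) ∪ Y) = {2,5,7,8,9,10,11,12}
((X − Y) △ X) ∩ ((Y ∪ Z) ∪ (((X ∩ Y) ∪ Y) ∪ Y)) = {}
Y − (((X − Y) △ X) ∩ ((Y ∪ Z) ∪ (((X ∩ Y) ∪ Y) ∪ Y))) = {8,9,11,12}
|Y − (((X − Y) △ X) ∩ ((Y ∪ Z) ∪ (((X ∩ Y) ∪ Y) ∪ Y)))| = 4

4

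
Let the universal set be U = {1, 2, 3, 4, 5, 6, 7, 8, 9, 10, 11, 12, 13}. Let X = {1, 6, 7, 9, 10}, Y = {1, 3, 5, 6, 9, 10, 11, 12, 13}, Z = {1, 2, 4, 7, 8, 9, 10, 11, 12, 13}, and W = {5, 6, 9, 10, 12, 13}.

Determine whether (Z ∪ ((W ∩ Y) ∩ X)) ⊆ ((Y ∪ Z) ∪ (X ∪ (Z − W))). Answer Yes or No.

W ∩ Y = {5, 6, 9, 10, 12, 13}
(W ∩ Y) ∩ X = {6, 9, 10}
Z ∪ ((W ∩ Y) ∩ X) = {1, 2, 4, 6, 7, 8, 9, 10, 11, 12, 13}
Y ∪ Z = {1, 2, 3, 4, 5, 6, 7, 8, 9, 10, 11, 12, 13}
Z − W = {1, 2, 4, 7, 8, 11}
X ∪ (Z − W) = {1, 2, 4, 6, 7, 8, 9, 10, 11}
(Y ∪ Z) ∪ (X ∪ (Z − W)) = {1, 2, 3, 4, 5, 6, 7, 8, 9, 10, 11, 12, 13}
Every element of {1, 2, 4, 6, 7, 8, 9, 10, 11, 12, 13} is in {1, 2, 3, 4, 5, 6, 7, 8, 9, 10, 11, 12, 13}, so Z ∪ ((W ∩ Y) ∩ X) ⊆ (Y ∪ Z) ∪ (X ∪ (Z − W)).

Yes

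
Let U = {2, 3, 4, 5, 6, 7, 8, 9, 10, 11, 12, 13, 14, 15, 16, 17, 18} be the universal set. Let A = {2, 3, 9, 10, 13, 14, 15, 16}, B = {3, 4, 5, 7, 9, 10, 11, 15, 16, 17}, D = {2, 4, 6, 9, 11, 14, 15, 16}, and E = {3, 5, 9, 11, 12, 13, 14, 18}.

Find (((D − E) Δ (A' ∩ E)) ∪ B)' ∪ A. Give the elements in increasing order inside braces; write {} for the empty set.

D − E = {2, 4, 6, 15, 16}
A' = {4, 5, 6, 7, 8, 11, 12, 17, 18}
A' ∩ E = {5, 11, 12, 18}
(D − E) Δ (A' ∩ E) = {2, 4, 5, 6, 11, 12, 15, 16, 18}
((D − E) Δ (A' ∩ E)) ∪ B = {2, 3, 4, 5, 6, 7, 9, 10, 11, 12, 15, 16, 17, 18}
(((D − E) Δ (A' ∩ E)) ∪ B)' = {8, 13, 14}
(((D − E) Δ (A' ∩ E)) ∪ B)' ∪ A = {2, 3, 8, 9, 10, 13, 14, 15, 16}

{2, 3, 8, 9, 10, 13, 14, 15, 16}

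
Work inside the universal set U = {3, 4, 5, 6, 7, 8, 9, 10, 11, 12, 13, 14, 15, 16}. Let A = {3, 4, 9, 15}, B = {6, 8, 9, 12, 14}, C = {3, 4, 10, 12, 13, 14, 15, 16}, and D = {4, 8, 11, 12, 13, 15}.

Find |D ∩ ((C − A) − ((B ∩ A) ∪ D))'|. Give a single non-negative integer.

C − A = {10, 12, 13, 14, 16}
B ∩ A = {9}
(B ∩ A) ∪ D = {4, 8, 9, 11, 12, 13, 15}
(C − A) − ((B ∩ A) ∪ D) = {10, 14, 16}
((C − A) − ((B ∩ A) ∪ D))' = {3, 4, 5, 6, 7, 8, 9, 11, 12, 13, 15}
D ∩ ((C − A) − ((B ∩ A) ∪ D))' = {4, 8, 11, 12, 13, 15}
|D ∩ ((C − A) − ((B ∩ A) ∪ D))'| = 6

6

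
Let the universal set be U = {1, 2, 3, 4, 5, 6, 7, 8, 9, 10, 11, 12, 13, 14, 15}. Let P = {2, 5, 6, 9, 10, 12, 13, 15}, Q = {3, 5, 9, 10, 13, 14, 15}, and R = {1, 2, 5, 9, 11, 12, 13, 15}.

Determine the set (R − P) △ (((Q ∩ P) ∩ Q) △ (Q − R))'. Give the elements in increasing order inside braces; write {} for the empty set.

{2, 4, 6, 7, 8, 10, 12}

R − P = {1, 11}
Q ∩ P = {5, 9, 10, 13, 15}
(Q ∩ P) ∩ Q = {5, 9, 10, 13, 15}
Q − R = {3, 10, 14}
((Q ∩ P) ∩ Q) △ (Q − R) = {3, 5, 9, 13, 14, 15}
(((Q ∩ P) ∩ Q) △ (Q − R))' = {1, 2, 4, 6, 7, 8, 10, 11, 12}
(R − P) △ (((Q ∩ P) ∩ Q) △ (Q − R))' = {2, 4, 6, 7, 8, 10, 12}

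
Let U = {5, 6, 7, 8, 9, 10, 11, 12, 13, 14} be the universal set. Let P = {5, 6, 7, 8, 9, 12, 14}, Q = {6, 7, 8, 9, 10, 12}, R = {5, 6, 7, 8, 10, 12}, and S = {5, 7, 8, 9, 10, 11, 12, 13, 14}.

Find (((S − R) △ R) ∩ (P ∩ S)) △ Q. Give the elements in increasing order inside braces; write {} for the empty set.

S − R = {9, 11, 13, 14}
(S − R) △ R = {5, 6, 7, 8, 9, 10, 11, 12, 13, 14}
P ∩ S = {5, 7, 8, 9, 12, 14}
((S − R) △ R) ∩ (P ∩ S) = {5, 7, 8, 9, 12, 14}
(((S − R) △ R) ∩ (P ∩ S)) △ Q = {5, 6, 10, 14}

{5, 6, 10, 14}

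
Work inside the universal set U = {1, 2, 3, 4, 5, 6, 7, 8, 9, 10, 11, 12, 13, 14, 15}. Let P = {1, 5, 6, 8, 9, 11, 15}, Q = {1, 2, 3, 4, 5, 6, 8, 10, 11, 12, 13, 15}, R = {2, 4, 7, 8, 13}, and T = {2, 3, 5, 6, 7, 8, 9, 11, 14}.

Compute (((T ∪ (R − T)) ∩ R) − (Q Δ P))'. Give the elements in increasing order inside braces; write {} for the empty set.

{1, 2, 3, 4, 5, 6, 9, 10, 11, 12, 13, 14, 15}

R − T = {4, 13}
T ∪ (R − T) = {2, 3, 4, 5, 6, 7, 8, 9, 11, 13, 14}
(T ∪ (R − T)) ∩ R = {2, 4, 7, 8, 13}
Q Δ P = {2, 3, 4, 9, 10, 12, 13}
((T ∪ (R − T)) ∩ R) − (Q Δ P) = {7, 8}
(((T ∪ (R − T)) ∩ R) − (Q Δ P))' = {1, 2, 3, 4, 5, 6, 9, 10, 11, 12, 13, 14, 15}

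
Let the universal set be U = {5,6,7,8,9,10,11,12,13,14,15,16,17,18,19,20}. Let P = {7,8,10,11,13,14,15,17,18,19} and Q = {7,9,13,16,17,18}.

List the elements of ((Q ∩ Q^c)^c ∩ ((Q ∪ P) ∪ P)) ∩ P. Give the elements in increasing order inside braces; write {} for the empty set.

{7,8,10,11,13,14,15,17,18,19}

Q^c = {5,6,8,10,11,12,14,15,19,20}
Q ∩ Q^c = {}
(Q ∩ Q^c)^c = {5,6,7,8,9,10,11,12,13,14,15,16,17,18,19,20}
Q ∪ P = {7,8,9,10,11,13,14,15,16,17,18,19}
(Q ∪ P) ∪ P = {7,8,9,10,11,13,14,15,16,17,18,19}
(Q ∩ Q^c)^c ∩ ((Q ∪ P) ∪ P) = {7,8,9,10,11,13,14,15,16,17,18,19}
((Q ∩ Q^c)^c ∩ ((Q ∪ P) ∪ P)) ∩ P = {7,8,10,11,13,14,15,17,18,19}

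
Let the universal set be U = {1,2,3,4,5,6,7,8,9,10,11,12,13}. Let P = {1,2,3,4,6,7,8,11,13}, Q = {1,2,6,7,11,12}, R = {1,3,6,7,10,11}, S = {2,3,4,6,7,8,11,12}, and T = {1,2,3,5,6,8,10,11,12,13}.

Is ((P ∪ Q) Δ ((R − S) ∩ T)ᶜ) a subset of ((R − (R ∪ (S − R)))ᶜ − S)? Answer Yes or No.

P ∪ Q = {1,2,3,4,6,7,8,11,12,13}
R − S = {1,10}
(R − S) ∩ T = {1,10}
((R − S) ∩ T)ᶜ = {2,3,4,5,6,7,8,9,11,12,13}
(P ∪ Q) Δ ((R − S) ∩ T)ᶜ = {1,5,9}
S − R = {2,4,8,12}
R ∪ (S − R) = {1,2,3,4,6,7,8,10,11,12}
R − (R ∪ (S − R)) = {}
(R − (R ∪ (S − R)))ᶜ = {1,2,3,4,5,6,7,8,9,10,11,12,13}
(R − (R ∪ (S − R)))ᶜ − S = {1,5,9,10,13}
Every element of {1,5,9} is in {1,5,9,10,13}, so (P ∪ Q) Δ ((R − S) ∩ T)ᶜ ⊆ (R − (R ∪ (S − R)))ᶜ − S.

Yes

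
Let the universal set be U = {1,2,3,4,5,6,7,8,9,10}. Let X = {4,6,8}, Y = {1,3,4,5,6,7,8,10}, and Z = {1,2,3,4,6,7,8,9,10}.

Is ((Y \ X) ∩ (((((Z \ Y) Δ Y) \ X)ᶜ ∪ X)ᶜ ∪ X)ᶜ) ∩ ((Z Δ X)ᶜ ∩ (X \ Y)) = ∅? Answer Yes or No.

Y \ X = {1,3,5,7,10}
Z \ Y = {2,9}
(Z \ Y) Δ Y = {1,2,3,4,5,6,7,8,9,10}
((Z \ Y) Δ Y) \ X = {1,2,3,5,7,9,10}
(((Z \ Y) Δ Y) \ X)ᶜ = {4,6,8}
(((Z \ Y) Δ Y) \ X)ᶜ ∪ X = {4,6,8}
((((Z \ Y) Δ Y) \ X)ᶜ ∪ X)ᶜ = {1,2,3,5,7,9,10}
((((Z \ Y) Δ Y) \ X)ᶜ ∪ X)ᶜ ∪ X = {1,2,3,4,5,6,7,8,9,10}
(((((Z \ Y) Δ Y) \ X)ᶜ ∪ X)ᶜ ∪ X)ᶜ = {}
(Y \ X) ∩ (((((Z \ Y) Δ Y) \ X)ᶜ ∪ X)ᶜ ∪ X)ᶜ = {}
Z Δ X = {1,2,3,7,9,10}
(Z Δ X)ᶜ = {4,5,6,8}
X \ Y = {}
(Z Δ X)ᶜ ∩ (X \ Y) = {}
{} and {} share no elements.

Yes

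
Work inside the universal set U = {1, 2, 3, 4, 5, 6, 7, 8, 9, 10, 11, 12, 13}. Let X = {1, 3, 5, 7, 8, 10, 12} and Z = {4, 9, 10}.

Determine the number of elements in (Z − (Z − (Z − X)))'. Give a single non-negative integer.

11

Z − X = {4, 9}
Z − (Z − X) = {10}
Z − (Z − (Z − X)) = {4, 9}
(Z − (Z − (Z − X)))' = {1, 2, 3, 5, 6, 7, 8, 10, 11, 12, 13}
|(Z − (Z − (Z − X)))'| = 11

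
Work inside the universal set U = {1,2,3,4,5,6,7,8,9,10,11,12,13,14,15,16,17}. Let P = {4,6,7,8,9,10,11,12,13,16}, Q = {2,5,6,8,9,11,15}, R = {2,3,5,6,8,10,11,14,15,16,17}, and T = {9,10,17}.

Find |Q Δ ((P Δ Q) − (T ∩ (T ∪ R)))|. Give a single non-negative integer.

9

P Δ Q = {2,4,5,7,10,12,13,15,16}
T ∪ R = {2,3,5,6,8,9,10,11,14,15,16,17}
T ∩ (T ∪ R) = {9,10,17}
(P Δ Q) − (T ∩ (T ∪ R)) = {2,4,5,7,12,13,15,16}
Q Δ ((P Δ Q) − (T ∩ (T ∪ R))) = {4,6,7,8,9,11,12,13,16}
|Q Δ ((P Δ Q) − (T ∩ (T ∪ R)))| = 9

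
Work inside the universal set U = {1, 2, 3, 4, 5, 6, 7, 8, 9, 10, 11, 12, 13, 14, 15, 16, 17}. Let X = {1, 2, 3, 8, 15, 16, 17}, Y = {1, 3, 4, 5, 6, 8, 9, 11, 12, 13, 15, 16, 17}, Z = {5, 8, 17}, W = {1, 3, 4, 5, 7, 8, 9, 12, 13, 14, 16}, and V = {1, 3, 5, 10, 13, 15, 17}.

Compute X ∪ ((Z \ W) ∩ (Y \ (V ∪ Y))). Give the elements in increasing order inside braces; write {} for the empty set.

{1, 2, 3, 8, 15, 16, 17}

Z \ W = {17}
V ∪ Y = {1, 3, 4, 5, 6, 8, 9, 10, 11, 12, 13, 15, 16, 17}
Y \ (V ∪ Y) = {}
(Z \ W) ∩ (Y \ (V ∪ Y)) = {}
X ∪ ((Z \ W) ∩ (Y \ (V ∪ Y))) = {1, 2, 3, 8, 15, 16, 17}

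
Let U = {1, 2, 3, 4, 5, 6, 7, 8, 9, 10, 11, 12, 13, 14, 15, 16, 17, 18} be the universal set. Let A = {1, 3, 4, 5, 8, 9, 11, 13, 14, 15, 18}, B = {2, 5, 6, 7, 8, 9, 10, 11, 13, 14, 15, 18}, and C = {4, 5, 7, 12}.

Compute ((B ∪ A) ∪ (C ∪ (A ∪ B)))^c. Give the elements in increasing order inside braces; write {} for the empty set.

{16, 17}

B ∪ A = {1, 2, 3, 4, 5, 6, 7, 8, 9, 10, 11, 13, 14, 15, 18}
A ∪ B = {1, 2, 3, 4, 5, 6, 7, 8, 9, 10, 11, 13, 14, 15, 18}
C ∪ (A ∪ B) = {1, 2, 3, 4, 5, 6, 7, 8, 9, 10, 11, 12, 13, 14, 15, 18}
(B ∪ A) ∪ (C ∪ (A ∪ B)) = {1, 2, 3, 4, 5, 6, 7, 8, 9, 10, 11, 12, 13, 14, 15, 18}
((B ∪ A) ∪ (C ∪ (A ∪ B)))^c = {16, 17}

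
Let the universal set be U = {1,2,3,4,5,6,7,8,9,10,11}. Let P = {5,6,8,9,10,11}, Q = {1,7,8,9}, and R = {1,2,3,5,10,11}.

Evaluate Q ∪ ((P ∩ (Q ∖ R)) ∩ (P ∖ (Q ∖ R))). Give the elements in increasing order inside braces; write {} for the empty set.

{1,7,8,9}

Q ∖ R = {7,8,9}
P ∩ (Q ∖ R) = {8,9}
P ∖ (Q ∖ R) = {5,6,10,11}
(P ∩ (Q ∖ R)) ∩ (P ∖ (Q ∖ R)) = {}
Q ∪ ((P ∩ (Q ∖ R)) ∩ (P ∖ (Q ∖ R))) = {1,7,8,9}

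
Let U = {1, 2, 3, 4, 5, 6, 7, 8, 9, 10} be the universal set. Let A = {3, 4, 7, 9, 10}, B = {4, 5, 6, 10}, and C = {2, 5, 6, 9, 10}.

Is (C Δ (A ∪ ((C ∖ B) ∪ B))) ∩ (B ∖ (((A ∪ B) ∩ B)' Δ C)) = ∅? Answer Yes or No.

No

C ∖ B = {2, 9}
(C ∖ B) ∪ B = {2, 4, 5, 6, 9, 10}
A ∪ ((C ∖ B) ∪ B) = {2, 3, 4, 5, 6, 7, 9, 10}
C Δ (A ∪ ((C ∖ B) ∪ B)) = {3, 4, 7}
A ∪ B = {3, 4, 5, 6, 7, 9, 10}
(A ∪ B) ∩ B = {4, 5, 6, 10}
((A ∪ B) ∩ B)' = {1, 2, 3, 7, 8, 9}
((A ∪ B) ∩ B)' Δ C = {1, 3, 5, 6, 7, 8, 10}
B ∖ (((A ∪ B) ∩ B)' Δ C) = {4}
4 lies in both, so they are not disjoint.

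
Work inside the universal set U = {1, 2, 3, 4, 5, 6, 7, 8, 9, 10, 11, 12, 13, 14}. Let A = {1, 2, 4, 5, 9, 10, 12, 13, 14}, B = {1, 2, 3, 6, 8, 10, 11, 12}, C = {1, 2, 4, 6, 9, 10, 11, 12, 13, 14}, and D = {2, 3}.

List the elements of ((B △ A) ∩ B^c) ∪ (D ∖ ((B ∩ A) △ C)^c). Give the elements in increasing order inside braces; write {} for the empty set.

{4, 5, 9, 13, 14}

B △ A = {3, 4, 5, 6, 8, 9, 11, 13, 14}
B^c = {4, 5, 7, 9, 13, 14}
(B △ A) ∩ B^c = {4, 5, 9, 13, 14}
B ∩ A = {1, 2, 10, 12}
(B ∩ A) △ C = {4, 6, 9, 11, 13, 14}
((B ∩ A) △ C)^c = {1, 2, 3, 5, 7, 8, 10, 12}
D ∖ ((B ∩ A) △ C)^c = {}
((B △ A) ∩ B^c) ∪ (D ∖ ((B ∩ A) △ C)^c) = {4, 5, 9, 13, 14}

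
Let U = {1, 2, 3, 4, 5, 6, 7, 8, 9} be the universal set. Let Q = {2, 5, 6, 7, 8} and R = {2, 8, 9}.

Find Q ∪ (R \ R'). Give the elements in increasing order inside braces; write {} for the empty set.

{2, 5, 6, 7, 8, 9}

R' = {1, 3, 4, 5, 6, 7}
R \ R' = {2, 8, 9}
Q ∪ (R \ R') = {2, 5, 6, 7, 8, 9}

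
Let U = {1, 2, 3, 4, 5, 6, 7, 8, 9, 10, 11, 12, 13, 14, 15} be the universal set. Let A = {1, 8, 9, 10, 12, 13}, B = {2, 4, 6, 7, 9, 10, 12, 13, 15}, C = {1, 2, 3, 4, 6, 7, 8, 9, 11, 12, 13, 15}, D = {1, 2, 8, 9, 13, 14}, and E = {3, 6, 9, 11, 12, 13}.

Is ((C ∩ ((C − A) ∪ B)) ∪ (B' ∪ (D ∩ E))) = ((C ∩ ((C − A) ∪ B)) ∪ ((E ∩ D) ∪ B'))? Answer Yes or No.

C − A = {2, 3, 4, 6, 7, 11, 15}
(C − A) ∪ B = {2, 3, 4, 6, 7, 9, 10, 11, 12, 13, 15}
C ∩ ((C − A) ∪ B) = {2, 3, 4, 6, 7, 9, 11, 12, 13, 15}
B' = {1, 3, 5, 8, 11, 14}
D ∩ E = {9, 13}
B' ∪ (D ∩ E) = {1, 3, 5, 8, 9, 11, 13, 14}
(C ∩ ((C − A) ∪ B)) ∪ (B' ∪ (D ∩ E)) = {1, 2, 3, 4, 5, 6, 7, 8, 9, 11, 12, 13, 14, 15}
E ∩ D = {9, 13}
(E ∩ D) ∪ B' = {1, 3, 5, 8, 9, 11, 13, 14}
(C ∩ ((C − A) ∪ B)) ∪ ((E ∩ D) ∪ B') = {1, 2, 3, 4, 5, 6, 7, 8, 9, 11, 12, 13, 14, 15}
Both equal {1, 2, 3, 4, 5, 6, 7, 8, 9, 11, 12, 13, 14, 15}, so (C ∩ ((C − A) ∪ B)) ∪ (B' ∪ (D ∩ E)) = (C ∩ ((C − A) ∪ B)) ∪ ((E ∩ D) ∪ B').

Yes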